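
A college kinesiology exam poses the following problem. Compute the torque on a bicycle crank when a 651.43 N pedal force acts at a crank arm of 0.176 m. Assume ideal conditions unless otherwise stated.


tau = F * d
tau = 651.43 * 0.176
tau = 114.6517 N*m

114.6517 N*m


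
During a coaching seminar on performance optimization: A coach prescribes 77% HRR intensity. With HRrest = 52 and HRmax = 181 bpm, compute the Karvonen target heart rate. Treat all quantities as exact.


Target = HRrest + pct*(HRmax - HRrest)
Heart rate reserve = HRmax - HRrest = 181 - 52 = 129 bpm
Fraction = 77% = 0.77
Target = 52 + 0.77 * 129
Target = 52 + 99.33 = 151.33 bpm

151.33 bpm


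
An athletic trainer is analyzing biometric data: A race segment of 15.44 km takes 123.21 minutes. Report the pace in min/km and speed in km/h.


Pace = time / distance = 123.21 min / 15.44 km = 7.9799 min/km
Speed = distance / time_in_hours = 15.44 / 2.0535 hr
Speed = 7.5189 km/h

7.9799 min/km, 7.5189 km/h


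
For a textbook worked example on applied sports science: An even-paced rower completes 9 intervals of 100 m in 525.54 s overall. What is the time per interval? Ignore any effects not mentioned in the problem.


Split time = total_time / n_laps = 525.54 / 9
Split time = 58.3933 s per lap

58.3933 s


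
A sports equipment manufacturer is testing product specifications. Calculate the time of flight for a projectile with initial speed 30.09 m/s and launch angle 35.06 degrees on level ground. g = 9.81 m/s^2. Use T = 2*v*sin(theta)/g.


T = 2*v*sin(theta)/g
sin(theta) = sin(35.06 deg) = 0.5744
T = 2*30.09*0.5744 / 9.81
T = 34.5694 / 9.81 = 3.5239 s

3.5239 s


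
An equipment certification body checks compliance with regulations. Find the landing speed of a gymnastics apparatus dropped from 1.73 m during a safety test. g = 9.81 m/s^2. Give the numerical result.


v = sqrt(2 * g * h)
v = sqrt(2 * 9.81 * 1.73)
v = sqrt(33.9426) = 5.826 m/s

5.826 m/s


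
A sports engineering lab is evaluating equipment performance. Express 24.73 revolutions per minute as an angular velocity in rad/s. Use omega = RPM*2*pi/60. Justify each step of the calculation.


omega = RPM * 2 * pi / 60
omega = 24.73 * 2 * 3.14159 / 60
omega = 155.3832 / 60 = 2.5897 rad/s

2.5897 rad/s


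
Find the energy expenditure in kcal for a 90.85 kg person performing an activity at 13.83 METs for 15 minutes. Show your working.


kcal = MET * mass * time_hr
Convert time: 15 min = 0.25 hr
kcal = 13.83 * 90.85 * 0.25
kcal = 314.1139 kcal

314.1139 kcal


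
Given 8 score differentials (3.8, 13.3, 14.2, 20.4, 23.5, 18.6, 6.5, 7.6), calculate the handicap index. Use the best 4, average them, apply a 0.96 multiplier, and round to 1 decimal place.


All differentials: 3.8, 13.3, 14.2, 20.4, 23.5, 18.6, 6.5, 7.6
Sorted: 3.8, 6.5, 7.6, 13.3, 14.2, 18.6, 20.4, 23.5
Best 4: 3.8, 6.5, 7.6, 13.3
Average of best = 31.2 / 4 = 7.8
Raw index = 7.8 * 0.96 = 7.488
Handicap index = round(7.488, 1) = 7.5

7.5


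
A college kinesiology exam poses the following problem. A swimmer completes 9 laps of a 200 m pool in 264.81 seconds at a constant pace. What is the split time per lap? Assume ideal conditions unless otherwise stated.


Split time = total_time / n_laps = 264.81 / 9
Split time = 29.4233 s per lap

29.4233 s


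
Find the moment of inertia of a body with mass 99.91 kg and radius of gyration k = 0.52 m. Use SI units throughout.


I = m * k^2
I = 99.91 * 0.52^2
I = 99.91 * 0.2704 = 27.0157 kg*m^2

27.0157 kg*m^2


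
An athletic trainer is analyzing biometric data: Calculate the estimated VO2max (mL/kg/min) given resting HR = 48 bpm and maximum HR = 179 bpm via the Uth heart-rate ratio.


VO2max = 15.3 * HRmax / HRrest
VO2max = 15.3 * 179 / 48
VO2max = 2738.7 / 48 = 57.0563 mL/kg/min

57.0563 mL/kg/min


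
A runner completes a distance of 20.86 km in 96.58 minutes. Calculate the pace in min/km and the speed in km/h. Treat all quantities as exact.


Pace = time / distance = 96.58 min / 20.86 km = 4.6299 min/km
Speed = distance / time_in_hours = 20.86 / 1.6097 hr
Speed = 12.9592 km/h

4.6299 min/km, 12.9592 km/h


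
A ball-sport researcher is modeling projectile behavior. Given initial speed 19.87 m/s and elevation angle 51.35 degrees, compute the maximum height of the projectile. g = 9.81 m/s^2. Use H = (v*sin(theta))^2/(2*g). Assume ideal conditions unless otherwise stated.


H = (v*sin(theta))^2 / (2*g)
vy = v*sin(theta) = 19.87 * sin(51.35 deg) = 15.518 m/s
H = vy^2 / (2*g) = 240.8079 / (2*9.81)
H = 240.8079 / 19.62 = 12.2736 m

12.2736 m


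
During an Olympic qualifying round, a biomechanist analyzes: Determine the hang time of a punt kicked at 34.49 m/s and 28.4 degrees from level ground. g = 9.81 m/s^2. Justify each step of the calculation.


T = 2*v*sin(theta)/g
sin(theta) = sin(28.4 deg) = 0.4756
T = 2*34.49*0.4756 / 9.81
T = 32.8086 / 9.81 = 3.3444 s

3.3444 s


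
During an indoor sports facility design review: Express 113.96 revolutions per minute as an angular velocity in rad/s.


omega = RPM * 2 * pi / 60
omega = 113.96 * 2 * 3.14159 / 60
omega = 716.0318 / 60 = 11.9339 rad/s

11.9339 rad/s


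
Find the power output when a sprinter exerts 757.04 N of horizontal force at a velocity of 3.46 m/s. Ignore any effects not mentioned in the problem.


P = F * v
P = 757.04 * 3.46
P = 2619.3584 W

2619.3584 W


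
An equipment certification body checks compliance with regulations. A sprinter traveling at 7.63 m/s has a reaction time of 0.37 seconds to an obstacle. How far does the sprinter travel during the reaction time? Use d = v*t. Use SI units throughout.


d = v * t
d = 7.63 * 0.37
d = 2.8231 m

2.8231 m


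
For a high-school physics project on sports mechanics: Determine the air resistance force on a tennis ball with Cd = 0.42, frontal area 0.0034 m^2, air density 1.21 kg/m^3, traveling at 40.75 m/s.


Fd = 0.5 * Cd * rho * A * v^2
Fd = 0.5 * 0.42 * 1.21 * 0.0034 * 40.75^2
v^2 = 1660.5625
Fd = 0.5 * 0.42 * 1.21 * 0.0034 * 1660.5625 = 1.4346 N

1.4346 N


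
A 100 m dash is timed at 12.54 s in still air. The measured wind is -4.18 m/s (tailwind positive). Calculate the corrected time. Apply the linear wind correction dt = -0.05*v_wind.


dt = -0.05 * v_wind = -0.05 * -4.18 = 0.209 s
t_corrected = t_still + dt = 12.54 + (0.209)
t_corrected = 12.749 s

12.749 s


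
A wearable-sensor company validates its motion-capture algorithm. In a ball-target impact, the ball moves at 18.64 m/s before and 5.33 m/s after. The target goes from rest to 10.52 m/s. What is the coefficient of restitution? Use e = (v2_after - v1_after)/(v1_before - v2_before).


e = (v2_after - v1_after) / (v1_before - v2_before)
Numerator = 10.52 - 5.33 = 5.19
Denominator = 18.64 - 0 = 18.64
e = 5.19 / 18.64 = 0.2784

0.2784


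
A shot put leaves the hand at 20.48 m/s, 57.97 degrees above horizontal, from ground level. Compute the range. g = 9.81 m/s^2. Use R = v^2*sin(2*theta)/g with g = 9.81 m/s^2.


R = v^2 * sin(2*theta) / g
Convert angle to radians: theta = 57.97 deg = 1.0118 rad
sin(2*theta) = sin(2.0235) = 0.8993
R = 20.48^2 * 0.8993 / 9.81
R = 419.4304 * 0.8993 / 9.81 = 38.4479 m

38.4479 m


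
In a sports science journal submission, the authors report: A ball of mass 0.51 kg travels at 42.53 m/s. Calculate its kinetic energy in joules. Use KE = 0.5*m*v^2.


KE = 0.5 * m * v^2
KE = 0.5 * 0.51 * 42.53^2
KE = 0.5 * 0.51 * 1808.8009 = 461.2442 J

461.2442 J


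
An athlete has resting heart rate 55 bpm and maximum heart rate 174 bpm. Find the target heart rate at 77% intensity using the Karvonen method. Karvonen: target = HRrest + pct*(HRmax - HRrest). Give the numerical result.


Target = HRrest + pct*(HRmax - HRrest)
Heart rate reserve = HRmax - HRrest = 174 - 55 = 119 bpm
Fraction = 77% = 0.77
Target = 55 + 0.77 * 119
Target = 55 + 91.63 = 146.63 bpm

146.63 bpm


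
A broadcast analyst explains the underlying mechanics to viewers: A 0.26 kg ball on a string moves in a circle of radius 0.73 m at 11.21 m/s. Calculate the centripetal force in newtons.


Fc = m * v^2 / r
v^2 = 11.21^2 = 125.6641
Fc = 0.26 * 125.6641 / 0.73
Fc = 32.6727 / 0.73 = 44.7571 N

44.7571 N


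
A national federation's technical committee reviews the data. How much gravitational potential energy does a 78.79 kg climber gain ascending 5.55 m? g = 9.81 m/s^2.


PE = m * g * h
PE = 78.79 * 9.81 * 5.55
PE = 772.9299 * 5.55 = 4289.7609 J

4289.7609 J


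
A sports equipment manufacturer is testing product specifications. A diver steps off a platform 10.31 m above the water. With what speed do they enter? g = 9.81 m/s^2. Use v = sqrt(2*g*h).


v = sqrt(2 * g * h)
v = sqrt(2 * 9.81 * 10.31)
v = sqrt(202.2822) = 14.2226 m/s

14.2226 m/s


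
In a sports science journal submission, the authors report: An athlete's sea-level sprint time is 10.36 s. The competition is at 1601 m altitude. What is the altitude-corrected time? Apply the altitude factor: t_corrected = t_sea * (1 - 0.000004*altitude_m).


Correction factor = 1 - 0.000004 * 1601 = 0.993596
t_corrected = t_sea * factor = 10.36 * 0.993596
t_corrected = 10.2937 s

10.2937 s


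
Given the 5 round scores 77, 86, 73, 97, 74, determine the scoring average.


Average = sum / n
Sum = 407
Average = 407 / 5 = 81.4

81.4


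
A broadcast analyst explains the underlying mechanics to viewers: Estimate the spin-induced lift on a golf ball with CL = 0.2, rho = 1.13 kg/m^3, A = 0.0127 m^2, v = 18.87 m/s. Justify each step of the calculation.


FM = 0.5 * CL * rho * A * v^2
FM = 0.5 * 0.2 * 1.13 * 0.0127 * 18.87^2
v^2 = 356.0769
FM = 0.5 * 0.2 * 1.13 * 0.0127 * 356.0769 = 0.511 N

0.511 N


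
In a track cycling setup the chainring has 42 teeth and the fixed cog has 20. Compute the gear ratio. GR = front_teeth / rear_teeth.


GR = front_teeth / rear_teeth
GR = 42 / 20
GR = 2.1

2.1


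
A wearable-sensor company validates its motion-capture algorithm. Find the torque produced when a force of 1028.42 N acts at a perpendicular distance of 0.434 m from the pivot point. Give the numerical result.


tau = F * d
tau = 1028.42 * 0.434
tau = 446.3343 N*m

446.3343 N*m


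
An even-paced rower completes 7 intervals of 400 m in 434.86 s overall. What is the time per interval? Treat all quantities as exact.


Split time = total_time / n_laps = 434.86 / 7
Split time = 62.1229 s per lap

62.1229 s


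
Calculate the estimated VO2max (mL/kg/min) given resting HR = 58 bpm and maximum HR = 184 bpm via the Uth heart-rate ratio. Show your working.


VO2max = 15.3 * HRmax / HRrest
VO2max = 15.3 * 184 / 58
VO2max = 2815.2 / 58 = 48.5379 mL/kg/min

48.5379 mL/kg/min


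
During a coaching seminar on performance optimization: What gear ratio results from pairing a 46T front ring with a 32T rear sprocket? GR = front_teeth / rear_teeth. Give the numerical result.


GR = front_teeth / rear_teeth
GR = 46 / 32
GR = 1.4375

1.4375


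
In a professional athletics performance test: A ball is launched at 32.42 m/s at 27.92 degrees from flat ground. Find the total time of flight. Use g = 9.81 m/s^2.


T = 2*v*sin(theta)/g
sin(theta) = sin(27.92 deg) = 0.4682
T = 2*32.42*0.4682 / 9.81
T = 30.3606 / 9.81 = 3.0949 s

3.0949 s


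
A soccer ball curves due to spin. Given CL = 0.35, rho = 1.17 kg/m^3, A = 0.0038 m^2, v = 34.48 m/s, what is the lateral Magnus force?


FM = 0.5 * CL * rho * A * v^2
FM = 0.5 * 0.35 * 1.17 * 0.0038 * 34.48^2
v^2 = 1188.8704
FM = 0.5 * 0.35 * 1.17 * 0.0038 * 1188.8704 = 0.925 N

0.925 N


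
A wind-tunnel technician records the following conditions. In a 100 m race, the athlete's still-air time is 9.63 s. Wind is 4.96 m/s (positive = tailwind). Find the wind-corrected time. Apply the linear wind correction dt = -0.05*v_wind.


dt = -0.05 * v_wind = -0.05 * 4.96 = -0.248 s
t_corrected = t_still + dt = 9.63 + (-0.248)
t_corrected = 9.382 s

9.382 s


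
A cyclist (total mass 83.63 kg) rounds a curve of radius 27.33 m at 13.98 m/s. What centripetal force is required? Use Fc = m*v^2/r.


Fc = m * v^2 / r
v^2 = 13.98^2 = 195.4404
Fc = 83.63 * 195.4404 / 27.33
Fc = 16344.6807 / 27.33 = 598.0491 N

598.0491 N


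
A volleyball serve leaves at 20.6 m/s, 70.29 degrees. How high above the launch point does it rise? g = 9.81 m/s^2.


H = (v*sin(theta))^2 / (2*g)
vy = v*sin(theta) = 20.6 * sin(70.29 deg) = 19.3931 m/s
H = vy^2 / (2*g) = 376.0916 / (2*9.81)
H = 376.0916 / 19.62 = 19.1688 m

19.1688 m


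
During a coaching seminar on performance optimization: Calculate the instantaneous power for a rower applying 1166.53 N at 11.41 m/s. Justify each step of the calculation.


P = F * v
P = 1166.53 * 11.41
P = 13310.1073 W

13310.1073 W


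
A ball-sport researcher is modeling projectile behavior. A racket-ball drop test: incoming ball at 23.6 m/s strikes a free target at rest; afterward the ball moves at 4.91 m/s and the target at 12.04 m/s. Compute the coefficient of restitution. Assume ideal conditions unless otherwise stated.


e = (v2_after - v1_after) / (v1_before - v2_before)
Numerator = 12.04 - 4.91 = 7.13
Denominator = 23.6 - 0 = 23.6
e = 7.13 / 23.6 = 0.3021

0.3021


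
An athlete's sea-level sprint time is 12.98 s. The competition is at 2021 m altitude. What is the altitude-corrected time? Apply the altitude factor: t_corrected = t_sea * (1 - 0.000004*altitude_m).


Correction factor = 1 - 0.000004 * 2021 = 0.991916
t_corrected = t_sea * factor = 12.98 * 0.991916
t_corrected = 12.8751 s

12.8751 s


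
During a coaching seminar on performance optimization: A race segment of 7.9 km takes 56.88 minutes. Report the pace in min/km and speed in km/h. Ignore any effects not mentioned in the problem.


Pace = time / distance = 56.88 min / 7.9 km = 7.2 min/km
Speed = distance / time_in_hours = 7.9 / 0.948 hr
Speed = 8.3333 km/h

7.2 min/km, 8.3333 km/h


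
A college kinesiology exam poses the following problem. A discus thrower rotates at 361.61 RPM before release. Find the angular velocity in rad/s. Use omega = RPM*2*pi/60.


omega = RPM * 2 * pi / 60
omega = 361.61 * 2 * 3.14159 / 60
omega = 2272.0626 / 60 = 37.8677 rad/s

37.8677 rad/s


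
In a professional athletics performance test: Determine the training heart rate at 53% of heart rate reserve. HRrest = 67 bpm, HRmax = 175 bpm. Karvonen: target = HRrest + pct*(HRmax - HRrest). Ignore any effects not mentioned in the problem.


Target = HRrest + pct*(HRmax - HRrest)
Heart rate reserve = HRmax - HRrest = 175 - 67 = 108 bpm
Fraction = 53% = 0.53
Target = 67 + 0.53 * 108
Target = 67 + 57.24 = 124.24 bpm

124.24 bpm


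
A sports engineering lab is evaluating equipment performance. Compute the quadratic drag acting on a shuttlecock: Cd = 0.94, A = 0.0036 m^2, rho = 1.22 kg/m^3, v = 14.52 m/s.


Fd = 0.5 * Cd * rho * A * v^2
Fd = 0.5 * 0.94 * 1.22 * 0.0036 * 14.52^2
v^2 = 210.8304
Fd = 0.5 * 0.94 * 1.22 * 0.0036 * 210.8304 = 0.4352 N

0.4352 N


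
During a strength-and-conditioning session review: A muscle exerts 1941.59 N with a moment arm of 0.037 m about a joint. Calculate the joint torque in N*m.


tau = F * d
tau = 1941.59 * 0.037
tau = 71.8388 N*m

71.8388 N*m


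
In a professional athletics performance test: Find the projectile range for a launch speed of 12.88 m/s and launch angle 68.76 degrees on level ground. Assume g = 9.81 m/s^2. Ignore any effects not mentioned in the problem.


R = v^2 * sin(2*theta) / g
Convert angle to radians: theta = 68.76 deg = 1.2001 rad
sin(2*theta) = sin(2.4002) = 0.6753
R = 12.88^2 * 0.6753 / 9.81
R = 165.8944 * 0.6753 / 9.81 = 11.4204 m

11.4204 m


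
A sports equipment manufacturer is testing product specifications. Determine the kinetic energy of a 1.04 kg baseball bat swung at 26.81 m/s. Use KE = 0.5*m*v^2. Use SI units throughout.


KE = 0.5 * m * v^2
KE = 0.5 * 1.04 * 26.81^2
KE = 0.5 * 1.04 * 718.7761 = 373.7636 J

373.7636 J


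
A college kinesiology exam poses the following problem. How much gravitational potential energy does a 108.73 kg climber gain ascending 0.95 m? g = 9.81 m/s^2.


PE = m * g * h
PE = 108.73 * 9.81 * 0.95
PE = 1066.6413 * 0.95 = 1013.3092 J

1013.3092 J


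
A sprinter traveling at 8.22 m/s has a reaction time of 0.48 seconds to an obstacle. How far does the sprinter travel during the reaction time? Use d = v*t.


d = v * t
d = 8.22 * 0.48
d = 3.9456 m

3.9456 m


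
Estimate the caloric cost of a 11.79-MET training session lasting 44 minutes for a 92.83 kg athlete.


kcal = MET * mass * time_hr
Convert time: 44 min = 0.7333 hr
kcal = 11.79 * 92.83 * 0.7333
kcal = 802.6082 kcal

802.6082 kcal


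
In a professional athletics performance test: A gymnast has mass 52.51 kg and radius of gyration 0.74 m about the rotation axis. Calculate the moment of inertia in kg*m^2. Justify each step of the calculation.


I = m * k^2
I = 52.51 * 0.74^2
I = 52.51 * 0.5476 = 28.7545 kg*m^2

28.7545 kg*m^2


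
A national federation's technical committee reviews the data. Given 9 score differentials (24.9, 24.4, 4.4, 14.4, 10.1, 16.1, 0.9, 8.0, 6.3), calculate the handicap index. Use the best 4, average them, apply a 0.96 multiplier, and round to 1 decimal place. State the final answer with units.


All differentials: 24.9, 24.4, 4.4, 14.4, 10.1, 16.1, 0.9, 8.0, 6.3
Sorted: 0.9, 4.4, 6.3, 8.0, 10.1, 14.4, 16.1, 24.4, 24.9
Best 4: 0.9, 4.4, 6.3, 8.0
Average of best = 19.6 / 4 = 4.9
Raw index = 4.9 * 0.96 = 4.704
Handicap index = round(4.704, 1) = 4.7

4.7


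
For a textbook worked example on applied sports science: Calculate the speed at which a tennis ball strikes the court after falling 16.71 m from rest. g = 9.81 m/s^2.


v = sqrt(2 * g * h)
v = sqrt(2 * 9.81 * 16.71)
v = sqrt(327.8502) = 18.1066 m/s

18.1066 m/s


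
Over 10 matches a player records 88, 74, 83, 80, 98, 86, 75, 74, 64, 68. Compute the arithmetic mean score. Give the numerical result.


Average = sum / n
Sum = 790
Average = 790 / 10 = 79

79


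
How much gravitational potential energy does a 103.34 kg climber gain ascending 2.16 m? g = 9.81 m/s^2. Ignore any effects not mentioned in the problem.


PE = m * g * h
PE = 103.34 * 9.81 * 2.16
PE = 1013.7654 * 2.16 = 2189.7333 J

2189.7333 J


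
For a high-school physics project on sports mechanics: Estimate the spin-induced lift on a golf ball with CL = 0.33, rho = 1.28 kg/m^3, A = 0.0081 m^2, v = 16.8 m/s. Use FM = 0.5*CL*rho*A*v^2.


FM = 0.5 * CL * rho * A * v^2
FM = 0.5 * 0.33 * 1.28 * 0.0081 * 16.8^2
v^2 = 282.24
FM = 0.5 * 0.33 * 1.28 * 0.0081 * 282.24 = 0.4828 N

0.4828 N


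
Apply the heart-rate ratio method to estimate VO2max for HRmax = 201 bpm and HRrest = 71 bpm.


VO2max = 15.3 * HRmax / HRrest
VO2max = 15.3 * 201 / 71
VO2max = 3075.3 / 71 = 43.3141 mL/kg/min

43.3141 mL/kg/min


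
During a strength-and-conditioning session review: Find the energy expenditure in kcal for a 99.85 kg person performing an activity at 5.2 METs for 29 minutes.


kcal = MET * mass * time_hr
Convert time: 29 min = 0.4833 hr
kcal = 5.2 * 99.85 * 0.4833
kcal = 250.9563 kcal

250.9563 kcal


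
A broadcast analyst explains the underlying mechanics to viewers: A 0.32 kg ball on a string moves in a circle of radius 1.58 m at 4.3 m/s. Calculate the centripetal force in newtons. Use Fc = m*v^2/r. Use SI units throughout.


Fc = m * v^2 / r
v^2 = 4.3^2 = 18.49
Fc = 0.32 * 18.49 / 1.58
Fc = 5.9168 / 1.58 = 3.7448 N

3.7448 N


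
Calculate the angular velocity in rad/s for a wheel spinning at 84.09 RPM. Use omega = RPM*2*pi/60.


omega = RPM * 2 * pi / 60
omega = 84.09 * 2 * 3.14159 / 60
omega = 528.3531 / 60 = 8.8059 rad/s

8.8059 rad/s


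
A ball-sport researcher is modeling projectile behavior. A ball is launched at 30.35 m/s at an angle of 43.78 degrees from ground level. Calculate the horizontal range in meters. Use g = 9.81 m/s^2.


R = v^2 * sin(2*theta) / g
Convert angle to radians: theta = 43.78 deg = 0.7641 rad
sin(2*theta) = sin(1.5282) = 0.9991
R = 30.35^2 * 0.9991 / 9.81
R = 921.1225 * 0.9991 / 9.81 = 93.8111 m

93.8111 m


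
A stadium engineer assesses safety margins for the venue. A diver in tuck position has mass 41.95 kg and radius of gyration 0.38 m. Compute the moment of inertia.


I = m * k^2
I = 41.95 * 0.38^2
I = 41.95 * 0.1444 = 6.0576 kg*m^2

6.0576 kg*m^2


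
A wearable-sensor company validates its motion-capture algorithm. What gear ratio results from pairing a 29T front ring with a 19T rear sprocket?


GR = front_teeth / rear_teeth
GR = 29 / 19
GR = 1.5263

1.5263


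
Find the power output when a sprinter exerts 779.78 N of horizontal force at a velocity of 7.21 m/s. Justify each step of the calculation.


P = F * v
P = 779.78 * 7.21
P = 5622.2138 W

5622.2138 W


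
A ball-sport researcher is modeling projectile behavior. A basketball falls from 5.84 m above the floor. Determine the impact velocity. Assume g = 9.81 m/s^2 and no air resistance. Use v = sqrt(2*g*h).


v = sqrt(2 * g * h)
v = sqrt(2 * 9.81 * 5.84)
v = sqrt(114.5808) = 10.7042 m/s

10.7042 m/s


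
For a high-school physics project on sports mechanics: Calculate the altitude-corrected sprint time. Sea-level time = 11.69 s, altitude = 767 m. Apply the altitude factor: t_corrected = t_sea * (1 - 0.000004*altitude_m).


Correction factor = 1 - 0.000004 * 767 = 0.996932
t_corrected = t_sea * factor = 11.69 * 0.996932
t_corrected = 11.6541 s

11.6541 s


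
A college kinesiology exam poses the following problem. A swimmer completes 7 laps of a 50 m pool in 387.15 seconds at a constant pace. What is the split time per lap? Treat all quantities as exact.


Split time = total_time / n_laps = 387.15 / 7
Split time = 55.3071 s per lap

55.3071 s


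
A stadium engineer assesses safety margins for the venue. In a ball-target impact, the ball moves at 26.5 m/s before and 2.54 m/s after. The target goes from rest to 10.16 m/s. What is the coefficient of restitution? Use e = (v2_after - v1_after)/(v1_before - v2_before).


e = (v2_after - v1_after) / (v1_before - v2_before)
Numerator = 10.16 - 2.54 = 7.62
Denominator = 26.5 - 0 = 26.5
e = 7.62 / 26.5 = 0.2875

0.2875


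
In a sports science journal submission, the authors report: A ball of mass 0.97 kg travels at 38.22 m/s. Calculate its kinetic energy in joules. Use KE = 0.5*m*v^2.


KE = 0.5 * m * v^2
KE = 0.5 * 0.97 * 38.22^2
KE = 0.5 * 0.97 * 1460.7684 = 708.4727 J

708.4727 J


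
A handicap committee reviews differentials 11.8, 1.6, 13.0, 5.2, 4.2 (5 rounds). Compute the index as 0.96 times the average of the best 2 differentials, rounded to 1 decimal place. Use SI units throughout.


All differentials: 11.8, 1.6, 13.0, 5.2, 4.2
Sorted: 1.6, 4.2, 5.2, 11.8, 13.0
Best 2: 1.6, 4.2
Average of best = 5.8 / 2 = 2.9
Raw index = 2.9 * 0.96 = 2.784
Handicap index = round(2.784, 1) = 2.8

2.8


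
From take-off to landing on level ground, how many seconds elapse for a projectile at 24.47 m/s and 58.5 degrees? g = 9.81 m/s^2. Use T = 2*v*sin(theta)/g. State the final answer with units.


T = 2*v*sin(theta)/g
sin(theta) = sin(58.5 deg) = 0.8526
T = 2*24.47*0.8526 / 9.81
T = 41.7282 / 9.81 = 4.2536 s

4.2536 s


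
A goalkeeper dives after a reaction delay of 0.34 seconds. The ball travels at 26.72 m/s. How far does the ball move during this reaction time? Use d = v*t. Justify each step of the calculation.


d = v * t
d = 26.72 * 0.34
d = 9.0848 m

9.0848 m


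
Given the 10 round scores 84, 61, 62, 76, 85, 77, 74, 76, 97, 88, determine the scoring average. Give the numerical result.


Average = sum / n
Sum = 780
Average = 780 / 10 = 78

78


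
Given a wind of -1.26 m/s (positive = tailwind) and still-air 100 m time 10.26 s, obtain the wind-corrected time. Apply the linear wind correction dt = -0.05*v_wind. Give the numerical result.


dt = -0.05 * v_wind = -0.05 * -1.26 = 0.063 s
t_corrected = t_still + dt = 10.26 + (0.063)
t_corrected = 10.323 s

10.323 s


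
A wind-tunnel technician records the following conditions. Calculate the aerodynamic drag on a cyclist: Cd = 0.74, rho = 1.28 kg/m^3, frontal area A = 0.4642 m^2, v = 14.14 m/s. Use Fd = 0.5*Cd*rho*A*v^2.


Fd = 0.5 * Cd * rho * A * v^2
Fd = 0.5 * 0.74 * 1.28 * 0.4642 * 14.14^2
v^2 = 199.9396
Fd = 0.5 * 0.74 * 1.28 * 0.4642 * 199.9396 = 43.9557 N

43.9557 N


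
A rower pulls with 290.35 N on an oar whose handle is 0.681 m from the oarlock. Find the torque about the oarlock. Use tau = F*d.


tau = F * d
tau = 290.35 * 0.681
tau = 197.7284 N*m

197.7284 N*m


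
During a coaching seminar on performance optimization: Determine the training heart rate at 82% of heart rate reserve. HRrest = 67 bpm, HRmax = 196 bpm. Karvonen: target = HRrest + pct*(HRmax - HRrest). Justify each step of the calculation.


Target = HRrest + pct*(HRmax - HRrest)
Heart rate reserve = HRmax - HRrest = 196 - 67 = 129 bpm
Fraction = 82% = 0.82
Target = 67 + 0.82 * 129
Target = 67 + 105.78 = 172.78 bpm

172.78 bpm


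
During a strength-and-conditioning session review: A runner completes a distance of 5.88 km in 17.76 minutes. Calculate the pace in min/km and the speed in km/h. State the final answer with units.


Pace = time / distance = 17.76 min / 5.88 km = 3.0204 min/km
Speed = distance / time_in_hours = 5.88 / 0.296 hr
Speed = 19.8649 km/h

3.0204 min/km, 19.8649 km/h


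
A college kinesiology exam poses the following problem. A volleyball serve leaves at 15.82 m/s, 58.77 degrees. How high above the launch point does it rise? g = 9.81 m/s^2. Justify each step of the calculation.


H = (v*sin(theta))^2 / (2*g)
vy = v*sin(theta) = 15.82 * sin(58.77 deg) = 13.5276 m/s
H = vy^2 / (2*g) = 182.9951 / (2*9.81)
H = 182.9951 / 19.62 = 9.327 m

9.327 m


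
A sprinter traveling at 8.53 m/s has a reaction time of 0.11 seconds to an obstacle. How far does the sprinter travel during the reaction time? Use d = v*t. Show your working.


d = v * t
d = 8.53 * 0.11
d = 0.9383 m

0.9383 m


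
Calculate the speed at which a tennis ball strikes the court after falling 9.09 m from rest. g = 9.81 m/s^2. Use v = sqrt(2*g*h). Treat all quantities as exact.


v = sqrt(2 * g * h)
v = sqrt(2 * 9.81 * 9.09)
v = sqrt(178.3458) = 13.3546 m/s

13.3546 m/s


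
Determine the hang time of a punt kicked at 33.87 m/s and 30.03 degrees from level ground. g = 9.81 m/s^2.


T = 2*v*sin(theta)/g
sin(theta) = sin(30.03 deg) = 0.5005
T = 2*33.87*0.5005 / 9.81
T = 33.9007 / 9.81 = 3.4557 s

3.4557 s


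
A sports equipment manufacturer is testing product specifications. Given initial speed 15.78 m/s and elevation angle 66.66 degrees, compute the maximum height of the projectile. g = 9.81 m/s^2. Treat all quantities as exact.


H = (v*sin(theta))^2 / (2*g)
vy = v*sin(theta) = 15.78 * sin(66.66 deg) = 14.4887 m/s
H = vy^2 / (2*g) = 209.9231 / (2*9.81)
H = 209.9231 / 19.62 = 10.6994 m

10.6994 m


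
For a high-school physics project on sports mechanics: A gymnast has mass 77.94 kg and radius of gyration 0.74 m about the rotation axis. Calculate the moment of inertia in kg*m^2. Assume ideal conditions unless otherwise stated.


I = m * k^2
I = 77.94 * 0.74^2
I = 77.94 * 0.5476 = 42.6799 kg*m^2

42.6799 kg*m^2


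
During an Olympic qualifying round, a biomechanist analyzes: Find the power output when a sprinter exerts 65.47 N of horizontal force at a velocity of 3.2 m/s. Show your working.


P = F * v
P = 65.47 * 3.2
P = 209.504 W

209.504 W


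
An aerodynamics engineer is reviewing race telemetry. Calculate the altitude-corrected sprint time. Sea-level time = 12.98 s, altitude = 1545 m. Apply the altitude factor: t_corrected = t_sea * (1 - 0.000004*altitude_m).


Correction factor = 1 - 0.000004 * 1545 = 0.99382
t_corrected = t_sea * factor = 12.98 * 0.99382
t_corrected = 12.8998 s

12.8998 s


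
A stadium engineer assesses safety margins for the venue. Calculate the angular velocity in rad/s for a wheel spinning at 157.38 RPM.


omega = RPM * 2 * pi / 60
omega = 157.38 * 2 * 3.14159 / 60
omega = 988.8477 / 60 = 16.4808 rad/s

16.4808 rad/s


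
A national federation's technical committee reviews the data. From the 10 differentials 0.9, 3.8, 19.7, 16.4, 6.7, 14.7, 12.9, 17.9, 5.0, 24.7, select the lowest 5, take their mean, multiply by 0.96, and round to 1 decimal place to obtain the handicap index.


All differentials: 0.9, 3.8, 19.7, 16.4, 6.7, 14.7, 12.9, 17.9, 5.0, 24.7
Sorted: 0.9, 3.8, 5.0, 6.7, 12.9, 14.7, 16.4, 17.9, 19.7, 24.7
Best 5: 0.9, 3.8, 5.0, 6.7, 12.9
Average of best = 29.3 / 5 = 5.86
Raw index = 5.86 * 0.96 = 5.6256
Handicap index = round(5.6256, 1) = 5.6

5.6


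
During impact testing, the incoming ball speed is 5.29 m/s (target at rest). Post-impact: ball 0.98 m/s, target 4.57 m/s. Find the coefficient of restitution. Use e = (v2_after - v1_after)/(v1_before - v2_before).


e = (v2_after - v1_after) / (v1_before - v2_before)
Numerator = 4.57 - 0.98 = 3.59
Denominator = 5.29 - 0 = 5.29
e = 3.59 / 5.29 = 0.6786

0.6786


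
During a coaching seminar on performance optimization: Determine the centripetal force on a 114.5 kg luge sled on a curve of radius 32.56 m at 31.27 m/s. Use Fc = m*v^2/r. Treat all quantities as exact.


Fc = m * v^2 / r
v^2 = 31.27^2 = 977.8129
Fc = 114.5 * 977.8129 / 32.56
Fc = 111959.5771 / 32.56 = 3438.5619 N

3438.5619 N


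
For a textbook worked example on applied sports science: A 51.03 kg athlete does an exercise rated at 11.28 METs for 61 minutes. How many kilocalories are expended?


kcal = MET * mass * time_hr
Convert time: 61 min = 1.0167 hr
kcal = 11.28 * 51.03 * 1.0167
kcal = 585.212 kcal

585.212 kcal


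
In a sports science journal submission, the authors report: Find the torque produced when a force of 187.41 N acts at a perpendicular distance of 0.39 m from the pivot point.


tau = F * d
tau = 187.41 * 0.39
tau = 73.0899 N*m

73.0899 N*m


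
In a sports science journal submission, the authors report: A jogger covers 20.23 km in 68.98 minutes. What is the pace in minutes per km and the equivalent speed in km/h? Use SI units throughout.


Pace = time / distance = 68.98 min / 20.23 km = 3.4098 min/km
Speed = distance / time_in_hours = 20.23 / 1.1497 hr
Speed = 17.5964 km/h

3.4098 min/km, 17.5964 km/h


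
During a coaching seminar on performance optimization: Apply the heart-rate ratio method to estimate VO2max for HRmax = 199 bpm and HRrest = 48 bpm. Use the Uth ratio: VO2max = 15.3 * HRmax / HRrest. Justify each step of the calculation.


VO2max = 15.3 * HRmax / HRrest
VO2max = 15.3 * 199 / 48
VO2max = 3044.7 / 48 = 63.4313 mL/kg/min

63.4313 mL/kg/min


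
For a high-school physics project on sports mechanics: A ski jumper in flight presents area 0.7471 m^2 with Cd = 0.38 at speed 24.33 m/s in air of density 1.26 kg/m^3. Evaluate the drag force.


Fd = 0.5 * Cd * rho * A * v^2
Fd = 0.5 * 0.38 * 1.26 * 0.7471 * 24.33^2
v^2 = 591.9489
Fd = 0.5 * 0.38 * 1.26 * 0.7471 * 591.9489 = 105.8735 N

105.8735 N


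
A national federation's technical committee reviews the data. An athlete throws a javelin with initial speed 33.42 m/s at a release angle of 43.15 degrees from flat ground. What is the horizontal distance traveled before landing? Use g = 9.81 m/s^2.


R = v^2 * sin(2*theta) / g
Convert angle to radians: theta = 43.15 deg = 0.7531 rad
sin(2*theta) = sin(1.5062) = 0.9979
R = 33.42^2 * 0.9979 / 9.81
R = 1116.8964 * 0.9979 / 9.81 = 113.6155 m

113.6155 m


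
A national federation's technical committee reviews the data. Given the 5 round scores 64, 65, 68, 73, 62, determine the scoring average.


Average = sum / n
Sum = 332
Average = 332 / 5 = 66.4

66.4


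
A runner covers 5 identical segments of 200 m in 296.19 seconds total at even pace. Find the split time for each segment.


Split time = total_time / n_laps = 296.19 / 5
Split time = 59.238 s per lap

59.238 s


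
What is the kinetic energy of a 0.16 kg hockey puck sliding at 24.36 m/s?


KE = 0.5 * m * v^2
KE = 0.5 * 0.16 * 24.36^2
KE = 0.5 * 0.16 * 593.4096 = 47.4728 J

47.4728 J


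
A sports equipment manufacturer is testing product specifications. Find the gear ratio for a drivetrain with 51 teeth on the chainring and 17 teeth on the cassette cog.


GR = front_teeth / rear_teeth
GR = 51 / 17
GR = 3

3


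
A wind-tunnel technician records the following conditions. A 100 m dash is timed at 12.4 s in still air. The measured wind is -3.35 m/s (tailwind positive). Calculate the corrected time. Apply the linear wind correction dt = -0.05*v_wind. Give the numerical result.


dt = -0.05 * v_wind = -0.05 * -3.35 = 0.1675 s
t_corrected = t_still + dt = 12.4 + (0.1675)
t_corrected = 12.5675 s

12.5675 s


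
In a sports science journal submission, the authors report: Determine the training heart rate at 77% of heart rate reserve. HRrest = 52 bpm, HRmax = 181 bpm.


Target = HRrest + pct*(HRmax - HRrest)
Heart rate reserve = HRmax - HRrest = 181 - 52 = 129 bpm
Fraction = 77% = 0.77
Target = 52 + 0.77 * 129
Target = 52 + 99.33 = 151.33 bpm

151.33 bpm


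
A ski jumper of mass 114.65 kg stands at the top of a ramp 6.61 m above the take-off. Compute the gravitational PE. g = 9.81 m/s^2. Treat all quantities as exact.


PE = m * g * h
PE = 114.65 * 9.81 * 6.61
PE = 1124.7165 * 6.61 = 7434.3761 J

7434.3761 J


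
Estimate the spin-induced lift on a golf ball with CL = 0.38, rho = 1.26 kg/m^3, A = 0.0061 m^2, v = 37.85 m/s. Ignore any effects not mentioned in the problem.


FM = 0.5 * CL * rho * A * v^2
FM = 0.5 * 0.38 * 1.26 * 0.0061 * 37.85^2
v^2 = 1432.6225
FM = 0.5 * 0.38 * 1.26 * 0.0061 * 1432.6225 = 2.0921 N

2.0921 N


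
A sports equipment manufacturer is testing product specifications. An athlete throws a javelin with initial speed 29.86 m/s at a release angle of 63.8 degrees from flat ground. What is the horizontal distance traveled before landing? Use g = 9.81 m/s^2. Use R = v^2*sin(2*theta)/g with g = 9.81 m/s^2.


R = v^2 * sin(2*theta) / g
Convert angle to radians: theta = 63.8 deg = 1.1135 rad
sin(2*theta) = sin(2.227) = 0.7923
R = 29.86^2 * 0.7923 / 9.81
R = 891.6196 * 0.7923 / 9.81 = 72.0103 m

72.0103 m


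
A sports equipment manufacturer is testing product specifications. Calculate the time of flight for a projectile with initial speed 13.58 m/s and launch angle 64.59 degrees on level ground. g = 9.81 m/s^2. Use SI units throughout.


T = 2*v*sin(theta)/g
sin(theta) = sin(64.59 deg) = 0.9033
T = 2*13.58*0.9033 / 9.81
T = 24.5326 / 9.81 = 2.5008 s

2.5008 s


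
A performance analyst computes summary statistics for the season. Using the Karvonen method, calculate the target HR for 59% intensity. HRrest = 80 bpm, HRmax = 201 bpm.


Target = HRrest + pct*(HRmax - HRrest)
Heart rate reserve = HRmax - HRrest = 201 - 80 = 121 bpm
Fraction = 59% = 0.59
Target = 80 + 0.59 * 121
Target = 80 + 71.39 = 151.39 bpm

151.39 bpm


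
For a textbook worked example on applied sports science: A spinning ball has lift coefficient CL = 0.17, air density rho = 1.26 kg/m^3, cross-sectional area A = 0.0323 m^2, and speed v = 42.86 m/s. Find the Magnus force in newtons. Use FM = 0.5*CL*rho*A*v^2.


FM = 0.5 * CL * rho * A * v^2
FM = 0.5 * 0.17 * 1.26 * 0.0323 * 42.86^2
v^2 = 1836.9796
FM = 0.5 * 0.17 * 1.26 * 0.0323 * 1836.9796 = 6.3547 N

6.3547 N


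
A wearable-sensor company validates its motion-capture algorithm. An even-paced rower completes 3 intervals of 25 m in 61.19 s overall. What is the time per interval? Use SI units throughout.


Split time = total_time / n_laps = 61.19 / 3
Split time = 20.3967 s per lap

20.3967 s


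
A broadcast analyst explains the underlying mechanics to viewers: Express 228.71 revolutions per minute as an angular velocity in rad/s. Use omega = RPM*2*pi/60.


omega = RPM * 2 * pi / 60
omega = 228.71 * 2 * 3.14159 / 60
omega = 1437.0273 / 60 = 23.9505 rad/s

23.9505 rad/s


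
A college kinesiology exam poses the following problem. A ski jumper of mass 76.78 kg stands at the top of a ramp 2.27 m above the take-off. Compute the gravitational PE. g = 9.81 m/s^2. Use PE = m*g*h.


PE = m * g * h
PE = 76.78 * 9.81 * 2.27
PE = 753.2118 * 2.27 = 1709.7908 J

1709.7908 J


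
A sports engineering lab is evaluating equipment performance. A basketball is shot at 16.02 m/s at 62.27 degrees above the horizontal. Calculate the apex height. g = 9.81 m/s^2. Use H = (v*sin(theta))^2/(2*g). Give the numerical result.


H = (v*sin(theta))^2 / (2*g)
vy = v*sin(theta) = 16.02 * sin(62.27 deg) = 14.1801 m/s
H = vy^2 / (2*g) = 201.0754 / (2*9.81)
H = 201.0754 / 19.62 = 10.2485 m

10.2485 m


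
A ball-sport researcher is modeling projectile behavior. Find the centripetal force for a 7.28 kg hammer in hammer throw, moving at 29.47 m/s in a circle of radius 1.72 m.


Fc = m * v^2 / r
v^2 = 29.47^2 = 868.4809
Fc = 7.28 * 868.4809 / 1.72
Fc = 6322.541 / 1.72 = 3675.8959 N

3675.8959 N


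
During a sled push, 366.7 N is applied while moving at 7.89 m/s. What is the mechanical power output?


P = F * v
P = 366.7 * 7.89
P = 2893.263 W

2893.263 W


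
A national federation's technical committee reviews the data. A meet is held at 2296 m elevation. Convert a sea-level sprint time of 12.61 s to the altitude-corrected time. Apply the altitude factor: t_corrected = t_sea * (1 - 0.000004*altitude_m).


Correction factor = 1 - 0.000004 * 2296 = 0.990816
t_corrected = t_sea * factor = 12.61 * 0.990816
t_corrected = 12.4942 s

12.4942 s


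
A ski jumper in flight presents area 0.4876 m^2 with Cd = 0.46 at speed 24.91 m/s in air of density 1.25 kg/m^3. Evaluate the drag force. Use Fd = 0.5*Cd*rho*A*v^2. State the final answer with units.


Fd = 0.5 * Cd * rho * A * v^2
Fd = 0.5 * 0.46 * 1.25 * 0.4876 * 24.91^2
v^2 = 620.5081
Fd = 0.5 * 0.46 * 1.25 * 0.4876 * 620.5081 = 86.9859 N

86.9859 N


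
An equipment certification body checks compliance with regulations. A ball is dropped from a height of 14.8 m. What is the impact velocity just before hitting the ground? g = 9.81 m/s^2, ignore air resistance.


v = sqrt(2 * g * h)
v = sqrt(2 * 9.81 * 14.8)
v = sqrt(290.376) = 17.0404 m/s

17.0404 m/s


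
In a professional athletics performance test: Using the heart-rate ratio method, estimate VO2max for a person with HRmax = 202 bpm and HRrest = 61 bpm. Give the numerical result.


VO2max = 15.3 * HRmax / HRrest
VO2max = 15.3 * 202 / 61
VO2max = 3090.6 / 61 = 50.6656 mL/kg/min

50.6656 mL/kg/min


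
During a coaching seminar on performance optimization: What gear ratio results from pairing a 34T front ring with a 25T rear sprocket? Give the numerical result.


GR = front_teeth / rear_teeth
GR = 34 / 25
GR = 1.36

1.36


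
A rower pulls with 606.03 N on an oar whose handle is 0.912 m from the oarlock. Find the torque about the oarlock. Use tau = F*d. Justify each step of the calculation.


tau = F * d
tau = 606.03 * 0.912
tau = 552.6994 N*m

552.6994 N*m


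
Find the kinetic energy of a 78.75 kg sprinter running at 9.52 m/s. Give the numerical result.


KE = 0.5 * m * v^2
KE = 0.5 * 78.75 * 9.52^2
KE = 0.5 * 78.75 * 90.6304 = 3568.572 J

3568.572 J


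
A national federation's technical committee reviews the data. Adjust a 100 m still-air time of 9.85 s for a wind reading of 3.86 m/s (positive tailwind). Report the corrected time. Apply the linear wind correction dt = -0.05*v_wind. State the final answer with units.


dt = -0.05 * v_wind = -0.05 * 3.86 = -0.193 s
t_corrected = t_still + dt = 9.85 + (-0.193)
t_corrected = 9.657 s

9.657 s


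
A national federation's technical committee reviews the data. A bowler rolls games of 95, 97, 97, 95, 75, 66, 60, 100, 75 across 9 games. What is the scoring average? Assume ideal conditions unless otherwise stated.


Average = sum / n
Sum = 760
Average = 760 / 9 = 84.4444

84.4444


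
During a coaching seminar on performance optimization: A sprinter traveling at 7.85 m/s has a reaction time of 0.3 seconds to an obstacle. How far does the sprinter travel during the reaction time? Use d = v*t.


d = v * t
d = 7.85 * 0.3
d = 2.355 m

2.355 m
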